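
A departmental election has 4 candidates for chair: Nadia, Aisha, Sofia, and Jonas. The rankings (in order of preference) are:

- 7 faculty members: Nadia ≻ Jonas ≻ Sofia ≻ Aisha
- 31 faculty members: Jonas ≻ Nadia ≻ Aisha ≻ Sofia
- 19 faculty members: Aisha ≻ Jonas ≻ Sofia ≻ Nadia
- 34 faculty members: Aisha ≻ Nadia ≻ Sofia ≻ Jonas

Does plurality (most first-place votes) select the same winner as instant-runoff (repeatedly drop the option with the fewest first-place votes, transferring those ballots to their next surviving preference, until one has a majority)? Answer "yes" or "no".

Plurality — first-place votes: Nadia 7, Aisha 53, Sofia 0, Jonas 31. Winner: Aisha.
Instant-runoff — R1 Nadia 7, Aisha 53, Sofia 0, Jonas 31 (Aisha winner). Winner: Aisha.
The two methods agree.

yes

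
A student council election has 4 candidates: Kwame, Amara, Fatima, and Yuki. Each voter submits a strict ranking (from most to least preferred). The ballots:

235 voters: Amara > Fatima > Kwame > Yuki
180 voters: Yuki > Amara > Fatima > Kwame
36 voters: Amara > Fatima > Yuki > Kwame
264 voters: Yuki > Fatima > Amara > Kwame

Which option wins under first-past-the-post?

Yuki

First-place votes: Kwame 0, Amara 271, Fatima 0, Yuki 444.
Yuki has the most first-place votes.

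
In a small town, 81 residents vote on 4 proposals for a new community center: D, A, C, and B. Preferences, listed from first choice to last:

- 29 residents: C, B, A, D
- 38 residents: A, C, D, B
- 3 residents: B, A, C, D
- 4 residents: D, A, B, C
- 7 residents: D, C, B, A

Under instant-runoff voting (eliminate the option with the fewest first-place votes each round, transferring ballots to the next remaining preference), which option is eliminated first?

Round 1: D 11, A 38, C 29, B 3. Eliminate B.

B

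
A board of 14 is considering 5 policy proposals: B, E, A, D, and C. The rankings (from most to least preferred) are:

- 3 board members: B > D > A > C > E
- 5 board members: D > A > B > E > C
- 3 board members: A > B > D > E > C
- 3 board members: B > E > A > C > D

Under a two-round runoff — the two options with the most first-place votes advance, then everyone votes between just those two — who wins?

Round 1 first-place votes: B 6, E 0, A 3, D 5, C 0.
B and D advance.
Runoff: B is preferred to D by 9 voters; D by 5.
B wins the runoff.

B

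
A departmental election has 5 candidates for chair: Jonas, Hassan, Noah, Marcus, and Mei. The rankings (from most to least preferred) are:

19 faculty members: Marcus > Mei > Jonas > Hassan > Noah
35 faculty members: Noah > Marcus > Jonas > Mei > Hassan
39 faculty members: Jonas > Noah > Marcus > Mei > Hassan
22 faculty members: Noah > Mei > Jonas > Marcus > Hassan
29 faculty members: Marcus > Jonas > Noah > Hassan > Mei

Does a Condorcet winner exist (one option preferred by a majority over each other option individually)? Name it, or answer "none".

Checking pairwise contests:
Marcus beats Jonas 83–61.
Jonas beats Hassan 144–0.
Jonas beats Noah 87–57.
Noah beats Marcus 96–48.
Jonas beats Mei 103–41.
Every option loses at least one head-to-head, so there is no Condorcet winner.

none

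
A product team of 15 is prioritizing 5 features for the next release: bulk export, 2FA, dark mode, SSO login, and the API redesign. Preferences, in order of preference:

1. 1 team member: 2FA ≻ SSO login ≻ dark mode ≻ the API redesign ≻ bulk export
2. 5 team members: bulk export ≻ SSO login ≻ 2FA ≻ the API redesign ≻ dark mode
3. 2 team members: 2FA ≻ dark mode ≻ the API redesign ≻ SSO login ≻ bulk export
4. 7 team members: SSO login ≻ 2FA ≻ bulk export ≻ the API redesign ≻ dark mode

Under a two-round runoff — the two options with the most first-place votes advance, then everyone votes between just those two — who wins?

Round 1 first-place votes: bulk export 5, 2FA 3, dark mode 0, SSO login 7, the API redesign 0.
SSO login and bulk export advance.
Runoff: SSO login is preferred to bulk export by 10 voters; bulk export by 5.
SSO login wins the runoff.

SSO login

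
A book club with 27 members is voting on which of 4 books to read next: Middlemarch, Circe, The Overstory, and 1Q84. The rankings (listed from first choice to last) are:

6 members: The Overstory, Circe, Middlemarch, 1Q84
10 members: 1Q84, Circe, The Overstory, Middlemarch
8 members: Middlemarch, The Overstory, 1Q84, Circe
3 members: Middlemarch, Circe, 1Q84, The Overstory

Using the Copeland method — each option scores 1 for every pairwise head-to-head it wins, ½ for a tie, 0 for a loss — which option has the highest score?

Middlemarch: beats 1Q84; loses to Circe and The Overstory → score 1.
Circe: beats Middlemarch; loses to The Overstory and 1Q84 → score 1.
The Overstory: beats Middlemarch, Circe, and 1Q84 → score 3.
1Q84: beats Circe; loses to Middlemarch and The Overstory → score 1.
The Overstory has the best pairwise record.

The Overstory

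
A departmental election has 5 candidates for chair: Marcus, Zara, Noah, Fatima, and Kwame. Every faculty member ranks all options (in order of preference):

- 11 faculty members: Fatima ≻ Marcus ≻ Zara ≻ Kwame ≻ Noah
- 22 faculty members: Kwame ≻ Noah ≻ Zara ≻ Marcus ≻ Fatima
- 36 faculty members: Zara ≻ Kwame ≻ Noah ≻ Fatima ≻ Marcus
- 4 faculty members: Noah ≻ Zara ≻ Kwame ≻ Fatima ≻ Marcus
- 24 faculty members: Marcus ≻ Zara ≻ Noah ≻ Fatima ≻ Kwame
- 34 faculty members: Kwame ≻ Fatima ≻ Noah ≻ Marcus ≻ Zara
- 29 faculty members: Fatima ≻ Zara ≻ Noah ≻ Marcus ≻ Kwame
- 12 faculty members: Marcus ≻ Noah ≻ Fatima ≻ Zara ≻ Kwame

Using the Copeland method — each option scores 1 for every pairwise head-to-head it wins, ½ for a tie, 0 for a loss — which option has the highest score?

Marcus: loses to Zara, Noah, Fatima, and Kwame → score 0.
Zara: beats Marcus, Noah, and Kwame; ties Fatima → score 3.5.
Noah: beats Marcus and Fatima; loses to Zara and Kwame → score 2.
Fatima: beats Marcus; ties Zara; loses to Noah and Kwame → score 1.5.
Kwame: beats Marcus, Noah, and Fatima; loses to Zara → score 3.
Zara has the best pairwise record.

Zara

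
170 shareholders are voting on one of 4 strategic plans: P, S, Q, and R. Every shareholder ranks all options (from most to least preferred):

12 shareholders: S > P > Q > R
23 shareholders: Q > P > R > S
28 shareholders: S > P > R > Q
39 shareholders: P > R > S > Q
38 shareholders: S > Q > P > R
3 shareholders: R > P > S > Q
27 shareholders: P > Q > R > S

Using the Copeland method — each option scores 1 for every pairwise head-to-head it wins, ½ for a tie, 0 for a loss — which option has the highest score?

P

P: beats S, Q, and R → score 3.
S: beats Q; loses to P and R → score 1.
Q: beats R; loses to P and S → score 1.
R: beats S; loses to P and Q → score 1.
P has the best pairwise record.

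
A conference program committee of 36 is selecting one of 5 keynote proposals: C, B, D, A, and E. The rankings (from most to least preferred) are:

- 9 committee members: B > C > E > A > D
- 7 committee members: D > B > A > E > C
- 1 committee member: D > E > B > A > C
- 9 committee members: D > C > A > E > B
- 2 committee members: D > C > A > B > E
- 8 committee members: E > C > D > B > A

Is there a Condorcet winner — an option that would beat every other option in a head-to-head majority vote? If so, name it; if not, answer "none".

D vs C: 19–17 for D.
D vs B: 27–9 for D.
D vs A: 27–9 for D.
D vs E: 19–17 for D.
D beats every other option head-to-head.

D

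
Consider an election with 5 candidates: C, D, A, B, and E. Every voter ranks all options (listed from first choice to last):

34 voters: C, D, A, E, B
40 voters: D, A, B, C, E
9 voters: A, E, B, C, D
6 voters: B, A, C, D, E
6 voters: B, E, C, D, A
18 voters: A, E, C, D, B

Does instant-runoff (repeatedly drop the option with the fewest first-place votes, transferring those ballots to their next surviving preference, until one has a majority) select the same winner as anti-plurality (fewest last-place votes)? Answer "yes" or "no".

yes

Instant-runoff — R1 C 34, D 40, A 27, B 12, E 0 (E out); R2 C 34, D 40, A 27, B 12 (B out); R3 C 40, D 40, A 33 (A out); R4 C 73, D 40 (C winner). Winner: C.
Anti-plurality — last-place votes: C 0, D 9, A 6, B 52, E 46. Winner: C.
The two methods agree.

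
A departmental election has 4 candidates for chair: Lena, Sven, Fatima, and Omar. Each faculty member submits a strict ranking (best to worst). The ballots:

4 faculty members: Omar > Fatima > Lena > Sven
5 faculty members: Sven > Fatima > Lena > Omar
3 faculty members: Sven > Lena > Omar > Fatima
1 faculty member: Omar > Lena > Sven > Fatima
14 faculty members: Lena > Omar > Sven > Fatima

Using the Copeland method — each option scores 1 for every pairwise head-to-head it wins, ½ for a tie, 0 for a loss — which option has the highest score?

Lena

Lena: beats Sven, Fatima, and Omar → score 3.
Sven: beats Fatima; loses to Lena and Omar → score 1.
Fatima: loses to Lena, Sven, and Omar → score 0.
Omar: beats Sven and Fatima; loses to Lena → score 2.
Lena has the best pairwise record.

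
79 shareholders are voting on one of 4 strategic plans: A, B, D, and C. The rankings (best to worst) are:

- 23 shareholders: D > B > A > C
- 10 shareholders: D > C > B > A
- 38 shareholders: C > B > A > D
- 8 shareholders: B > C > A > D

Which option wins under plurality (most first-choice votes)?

C

First-place votes: A 0, B 8, D 33, C 38.
C has the most first-place votes.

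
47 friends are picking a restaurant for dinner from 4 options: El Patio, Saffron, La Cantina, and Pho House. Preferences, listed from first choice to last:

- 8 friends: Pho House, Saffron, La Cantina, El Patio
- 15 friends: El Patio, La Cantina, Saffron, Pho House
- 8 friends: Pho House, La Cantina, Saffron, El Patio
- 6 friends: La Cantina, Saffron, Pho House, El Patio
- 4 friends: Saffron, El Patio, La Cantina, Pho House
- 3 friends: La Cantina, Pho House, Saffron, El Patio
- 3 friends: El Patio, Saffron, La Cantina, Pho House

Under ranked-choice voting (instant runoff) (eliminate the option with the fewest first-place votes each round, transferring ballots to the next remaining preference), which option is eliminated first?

Saffron

Round 1: El Patio 18, Saffron 4, La Cantina 9, Pho House 16. Eliminate Saffron.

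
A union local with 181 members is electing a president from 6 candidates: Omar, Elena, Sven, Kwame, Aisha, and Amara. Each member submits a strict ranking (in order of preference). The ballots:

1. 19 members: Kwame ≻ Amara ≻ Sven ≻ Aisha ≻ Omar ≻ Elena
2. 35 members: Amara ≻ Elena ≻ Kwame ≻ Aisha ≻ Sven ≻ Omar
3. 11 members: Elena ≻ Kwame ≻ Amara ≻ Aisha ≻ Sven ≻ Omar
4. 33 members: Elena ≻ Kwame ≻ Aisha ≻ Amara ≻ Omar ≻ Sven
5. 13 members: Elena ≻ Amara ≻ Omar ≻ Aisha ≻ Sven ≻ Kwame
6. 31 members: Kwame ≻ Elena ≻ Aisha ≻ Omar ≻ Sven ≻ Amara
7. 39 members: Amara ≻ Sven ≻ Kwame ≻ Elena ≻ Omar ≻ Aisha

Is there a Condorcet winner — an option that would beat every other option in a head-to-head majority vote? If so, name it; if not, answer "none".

none

Checking pairwise contests:
Elena beats Omar 162–19.
Amara beats Elena 93–88.
Elena beats Sven 123–58.
Elena beats Kwame 92–89.
Elena beats Aisha 162–19.
Kwame beats Amara 94–87.
Every option loses at least one head-to-head, so there is no Condorcet winner.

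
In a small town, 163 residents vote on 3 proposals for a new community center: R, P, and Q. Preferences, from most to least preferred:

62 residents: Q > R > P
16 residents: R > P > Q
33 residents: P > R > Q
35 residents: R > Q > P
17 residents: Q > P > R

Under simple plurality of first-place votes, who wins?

Q

First-place votes: R 51, P 33, Q 79.
Q has the most first-place votes.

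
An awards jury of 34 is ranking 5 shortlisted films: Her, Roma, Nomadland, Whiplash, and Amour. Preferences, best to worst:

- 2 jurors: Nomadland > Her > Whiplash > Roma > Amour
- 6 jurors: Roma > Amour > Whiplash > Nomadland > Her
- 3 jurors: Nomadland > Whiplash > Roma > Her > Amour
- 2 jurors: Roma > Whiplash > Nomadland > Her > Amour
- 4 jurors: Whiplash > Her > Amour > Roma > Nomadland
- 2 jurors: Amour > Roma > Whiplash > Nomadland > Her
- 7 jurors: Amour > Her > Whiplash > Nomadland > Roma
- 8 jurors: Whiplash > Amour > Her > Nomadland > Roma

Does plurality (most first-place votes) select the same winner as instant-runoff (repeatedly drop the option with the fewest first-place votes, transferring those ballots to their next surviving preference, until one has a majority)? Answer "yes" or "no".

Plurality — first-place votes: Her 0, Roma 8, Nomadland 5, Whiplash 12, Amour 9. Winner: Whiplash.
Instant-runoff — R1 Her 0, Roma 8, Nomadland 5, Whiplash 12, Amour 9 (Her out); R2 Roma 8, Nomadland 5, Whiplash 12, Amour 9 (Nomadland out); R3 Roma 8, Whiplash 17, Amour 9 (Roma out); R4 Whiplash 19, Amour 15 (Whiplash winner). Winner: Whiplash.
The two methods agree.

yes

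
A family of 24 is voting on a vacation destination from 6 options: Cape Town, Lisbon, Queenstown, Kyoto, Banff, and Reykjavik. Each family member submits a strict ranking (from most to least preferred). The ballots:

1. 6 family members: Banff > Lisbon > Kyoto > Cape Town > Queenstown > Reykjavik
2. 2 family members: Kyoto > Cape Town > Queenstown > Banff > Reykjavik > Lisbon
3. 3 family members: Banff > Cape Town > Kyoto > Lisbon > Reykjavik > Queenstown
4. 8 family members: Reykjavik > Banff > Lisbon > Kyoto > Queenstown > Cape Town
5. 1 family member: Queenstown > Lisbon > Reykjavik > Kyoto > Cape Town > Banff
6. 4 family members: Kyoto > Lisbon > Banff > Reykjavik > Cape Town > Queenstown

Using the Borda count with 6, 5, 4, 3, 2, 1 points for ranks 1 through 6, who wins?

Cape Town: 6·3 + 2·5 + 3·5 + 8·1 + 1·2 + 4·2 = 61
Lisbon: 6·5 + 2·1 + 3·3 + 8·4 + 1·5 + 4·5 = 98
Queenstown: 6·2 + 2·4 + 3·1 + 8·2 + 1·6 + 4·1 = 49
Kyoto: 6·4 + 2·6 + 3·4 + 8·3 + 1·3 + 4·6 = 99
Banff: 6·6 + 2·3 + 3·6 + 8·5 + 1·1 + 4·4 = 117
Reykjavik: 6·1 + 2·2 + 3·2 + 8·6 + 1·4 + 4·3 = 80
Banff has the highest Borda score (117).

Banff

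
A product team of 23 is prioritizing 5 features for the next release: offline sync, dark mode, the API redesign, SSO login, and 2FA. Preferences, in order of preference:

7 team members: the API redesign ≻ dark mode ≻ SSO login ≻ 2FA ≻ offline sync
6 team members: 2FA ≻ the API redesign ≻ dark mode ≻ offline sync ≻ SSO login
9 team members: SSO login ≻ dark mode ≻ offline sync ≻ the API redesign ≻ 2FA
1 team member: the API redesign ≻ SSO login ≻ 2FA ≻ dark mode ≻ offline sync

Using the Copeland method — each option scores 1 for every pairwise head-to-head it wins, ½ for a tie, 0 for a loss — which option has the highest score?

offline sync: loses to dark mode, the API redesign, SSO login, and 2FA → score 0.
dark mode: beats offline sync, SSO login, and 2FA; loses to the API redesign → score 3.
the API redesign: beats offline sync, dark mode, SSO login, and 2FA → score 4.
SSO login: beats offline sync and 2FA; loses to dark mode and the API redesign → score 2.
2FA: beats offline sync; loses to dark mode, the API redesign, and SSO login → score 1.
the API redesign has the best pairwise record.

the API redesign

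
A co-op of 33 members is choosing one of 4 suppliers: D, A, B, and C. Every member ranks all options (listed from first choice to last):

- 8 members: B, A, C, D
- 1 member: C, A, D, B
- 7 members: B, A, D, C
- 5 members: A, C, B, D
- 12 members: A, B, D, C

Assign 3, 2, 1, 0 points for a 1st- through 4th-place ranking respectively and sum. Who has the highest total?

D: 8·0 + 1·1 + 7·1 + 5·0 + 12·1 = 20
A: 8·2 + 1·2 + 7·2 + 5·3 + 12·3 = 83
B: 8·3 + 1·0 + 7·3 + 5·1 + 12·2 = 74
C: 8·1 + 1·3 + 7·0 + 5·2 + 12·0 = 21
A has the highest Borda score (83).

A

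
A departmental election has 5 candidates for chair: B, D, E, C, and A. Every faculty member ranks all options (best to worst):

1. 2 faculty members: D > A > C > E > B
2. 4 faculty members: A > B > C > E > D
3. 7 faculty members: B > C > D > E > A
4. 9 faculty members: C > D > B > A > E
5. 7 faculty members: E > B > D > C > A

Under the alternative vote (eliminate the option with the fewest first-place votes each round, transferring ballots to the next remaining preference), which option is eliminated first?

Round 1: B 7, D 2, E 7, C 9, A 4. Eliminate D.

D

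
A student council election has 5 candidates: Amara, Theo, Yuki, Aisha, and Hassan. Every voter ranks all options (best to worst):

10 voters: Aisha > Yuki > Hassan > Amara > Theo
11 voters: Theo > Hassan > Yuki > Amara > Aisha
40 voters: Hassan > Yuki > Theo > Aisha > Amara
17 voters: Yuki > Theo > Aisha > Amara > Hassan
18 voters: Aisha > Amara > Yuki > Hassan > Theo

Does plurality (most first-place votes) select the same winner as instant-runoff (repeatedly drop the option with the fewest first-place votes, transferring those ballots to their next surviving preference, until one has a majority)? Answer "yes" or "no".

Plurality — first-place votes: Amara 0, Theo 11, Yuki 17, Aisha 28, Hassan 40. Winner: Hassan.
Instant-runoff — R1 Amara 0, Theo 11, Yuki 17, Aisha 28, Hassan 40 (Amara out); R2 Theo 11, Yuki 17, Aisha 28, Hassan 40 (Theo out); R3 Yuki 17, Aisha 28, Hassan 51 (Hassan winner). Winner: Hassan.
The two methods agree.

yes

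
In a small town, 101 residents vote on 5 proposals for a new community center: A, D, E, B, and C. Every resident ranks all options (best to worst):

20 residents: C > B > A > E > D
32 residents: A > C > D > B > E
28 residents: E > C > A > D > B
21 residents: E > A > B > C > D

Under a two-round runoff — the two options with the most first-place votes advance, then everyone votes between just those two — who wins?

A

Round 1 first-place votes: A 32, D 0, E 49, B 0, C 20.
E and A advance.
Runoff: E is preferred to A by 49 voters; A by 52.
A wins the runoff.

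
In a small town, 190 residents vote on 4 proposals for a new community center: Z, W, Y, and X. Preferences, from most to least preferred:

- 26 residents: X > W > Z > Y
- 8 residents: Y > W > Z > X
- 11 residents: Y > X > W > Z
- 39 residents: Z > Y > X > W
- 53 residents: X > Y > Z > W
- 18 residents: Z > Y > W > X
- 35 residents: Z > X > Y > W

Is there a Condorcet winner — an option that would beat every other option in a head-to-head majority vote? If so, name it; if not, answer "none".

Z vs W: 145–45 for Z.
Z vs Y: 118–72 for Z.
Z vs X: 100–90 for Z.
Z beats every other option head-to-head.

Z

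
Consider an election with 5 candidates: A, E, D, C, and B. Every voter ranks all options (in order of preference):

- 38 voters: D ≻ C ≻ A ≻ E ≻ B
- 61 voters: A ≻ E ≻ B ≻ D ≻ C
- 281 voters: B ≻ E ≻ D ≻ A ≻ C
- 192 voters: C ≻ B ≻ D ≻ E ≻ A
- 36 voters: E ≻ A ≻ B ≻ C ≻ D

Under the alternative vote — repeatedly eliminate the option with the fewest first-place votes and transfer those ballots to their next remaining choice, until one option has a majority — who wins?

B

Round 1: A 61, E 36, D 38, C 192, B 281. Eliminate E.
Round 2: A 97, D 38, C 192, B 281. Eliminate D.
Round 3: A 97, C 230, B 281. Eliminate A.
Round 4: C 230, B 378. B has a majority.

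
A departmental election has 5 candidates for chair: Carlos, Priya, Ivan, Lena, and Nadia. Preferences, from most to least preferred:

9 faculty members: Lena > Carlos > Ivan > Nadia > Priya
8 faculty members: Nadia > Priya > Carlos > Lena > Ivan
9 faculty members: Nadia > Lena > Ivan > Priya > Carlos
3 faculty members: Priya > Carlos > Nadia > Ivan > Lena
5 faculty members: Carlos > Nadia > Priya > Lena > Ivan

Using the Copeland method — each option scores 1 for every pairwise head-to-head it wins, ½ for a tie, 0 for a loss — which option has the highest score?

Nadia

Carlos: beats Ivan; ties Nadia; loses to Priya and Lena → score 1.5.
Priya: beats Carlos; loses to Ivan, Lena, and Nadia → score 1.
Ivan: beats Priya; loses to Carlos, Lena, and Nadia → score 1.
Lena: beats Carlos, Priya, and Ivan; loses to Nadia → score 3.
Nadia: beats Priya, Ivan, and Lena; ties Carlos → score 3.5.
Nadia has the best pairwise record.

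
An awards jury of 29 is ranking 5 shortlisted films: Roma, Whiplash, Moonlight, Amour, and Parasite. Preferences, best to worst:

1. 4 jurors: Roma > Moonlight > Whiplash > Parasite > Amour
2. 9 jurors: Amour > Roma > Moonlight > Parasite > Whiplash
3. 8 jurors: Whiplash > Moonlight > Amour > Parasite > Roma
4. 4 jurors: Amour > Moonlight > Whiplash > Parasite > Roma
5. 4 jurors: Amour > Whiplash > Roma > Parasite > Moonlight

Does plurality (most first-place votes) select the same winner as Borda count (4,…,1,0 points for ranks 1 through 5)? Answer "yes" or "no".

Plurality — first-place votes: Roma 4, Whiplash 8, Moonlight 0, Amour 17, Parasite 0. Winner: Amour.
Borda — scores: Roma 51, Whiplash 60, Moonlight 66, Amour 84, Parasite 29. Winner: Amour.
The two methods agree.

yes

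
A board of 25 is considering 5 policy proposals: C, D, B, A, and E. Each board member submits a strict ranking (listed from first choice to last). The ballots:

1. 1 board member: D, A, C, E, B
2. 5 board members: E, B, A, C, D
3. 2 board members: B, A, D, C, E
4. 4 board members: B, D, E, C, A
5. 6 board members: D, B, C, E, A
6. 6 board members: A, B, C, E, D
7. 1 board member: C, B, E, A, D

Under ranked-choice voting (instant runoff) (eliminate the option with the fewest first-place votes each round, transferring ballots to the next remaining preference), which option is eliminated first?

C

Round 1: C 1, D 7, B 6, A 6, E 5. Eliminate C.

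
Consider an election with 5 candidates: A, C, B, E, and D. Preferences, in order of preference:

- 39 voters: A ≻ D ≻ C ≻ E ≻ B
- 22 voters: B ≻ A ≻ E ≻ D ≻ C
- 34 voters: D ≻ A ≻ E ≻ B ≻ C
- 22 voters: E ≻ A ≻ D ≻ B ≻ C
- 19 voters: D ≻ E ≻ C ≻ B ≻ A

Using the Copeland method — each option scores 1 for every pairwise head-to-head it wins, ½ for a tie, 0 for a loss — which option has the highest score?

A: beats C, B, E, and D → score 4.
C: loses to A, B, E, and D → score 0.
B: beats C; loses to A, E, and D → score 1.
E: beats C and B; loses to A and D → score 2.
D: beats C, B, and E; loses to A → score 3.
A has the best pairwise record.

A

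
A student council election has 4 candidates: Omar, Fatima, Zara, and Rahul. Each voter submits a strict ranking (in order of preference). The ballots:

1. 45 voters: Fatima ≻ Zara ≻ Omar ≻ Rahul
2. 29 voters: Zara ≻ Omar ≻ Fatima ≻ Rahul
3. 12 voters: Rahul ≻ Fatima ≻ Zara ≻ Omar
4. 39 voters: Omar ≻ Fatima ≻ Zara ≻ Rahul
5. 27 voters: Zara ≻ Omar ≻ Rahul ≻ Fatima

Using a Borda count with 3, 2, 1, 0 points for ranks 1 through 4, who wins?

Zara

Omar: 45·1 + 29·2 + 12·0 + 39·3 + 27·2 = 274
Fatima: 45·3 + 29·1 + 12·2 + 39·2 + 27·0 = 266
Zara: 45·2 + 29·3 + 12·1 + 39·1 + 27·3 = 309
Rahul: 45·0 + 29·0 + 12·3 + 39·0 + 27·1 = 63
Zara has the highest Borda score (309).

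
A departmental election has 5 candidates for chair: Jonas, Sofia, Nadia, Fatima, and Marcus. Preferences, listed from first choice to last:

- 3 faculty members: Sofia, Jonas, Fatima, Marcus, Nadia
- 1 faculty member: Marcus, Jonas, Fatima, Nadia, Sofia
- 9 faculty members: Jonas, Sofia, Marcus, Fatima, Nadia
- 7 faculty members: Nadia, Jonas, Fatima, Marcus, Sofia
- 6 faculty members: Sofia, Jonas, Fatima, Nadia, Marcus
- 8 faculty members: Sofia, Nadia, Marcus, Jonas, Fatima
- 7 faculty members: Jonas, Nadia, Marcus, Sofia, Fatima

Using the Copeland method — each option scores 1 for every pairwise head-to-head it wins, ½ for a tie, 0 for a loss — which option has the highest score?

Jonas: beats Sofia, Nadia, Fatima, and Marcus → score 4.
Sofia: beats Nadia, Fatima, and Marcus; loses to Jonas → score 3.
Nadia: beats Fatima and Marcus; loses to Jonas and Sofia → score 2.
Fatima: loses to Jonas, Sofia, Nadia, and Marcus → score 0.
Marcus: beats Fatima; loses to Jonas, Sofia, and Nadia → score 1.
Jonas has the best pairwise record.

Jonas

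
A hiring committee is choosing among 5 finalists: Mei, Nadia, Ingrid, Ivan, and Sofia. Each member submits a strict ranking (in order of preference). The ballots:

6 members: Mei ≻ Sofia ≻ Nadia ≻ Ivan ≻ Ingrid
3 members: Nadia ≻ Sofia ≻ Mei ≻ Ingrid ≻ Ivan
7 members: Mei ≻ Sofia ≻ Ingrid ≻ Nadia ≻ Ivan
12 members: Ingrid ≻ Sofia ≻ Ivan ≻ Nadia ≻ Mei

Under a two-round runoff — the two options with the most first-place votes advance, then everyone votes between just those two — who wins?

Mei

Round 1 first-place votes: Mei 13, Nadia 3, Ingrid 12, Ivan 0, Sofia 0.
Mei and Ingrid advance.
Runoff: Mei is preferred to Ingrid by 16 voters; Ingrid by 12.
Mei wins the runoff.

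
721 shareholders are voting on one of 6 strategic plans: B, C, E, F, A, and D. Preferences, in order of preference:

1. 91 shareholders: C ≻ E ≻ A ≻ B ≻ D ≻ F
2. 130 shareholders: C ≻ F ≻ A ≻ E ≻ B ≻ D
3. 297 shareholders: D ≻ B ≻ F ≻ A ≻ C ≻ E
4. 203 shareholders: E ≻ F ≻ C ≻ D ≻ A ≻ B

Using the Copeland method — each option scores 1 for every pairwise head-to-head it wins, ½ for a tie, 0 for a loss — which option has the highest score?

B: beats F; loses to C, E, A, and D → score 1.
C: beats B, E, A, and D; loses to F → score 4.
E: beats B and D; loses to C, F, and A → score 2.
F: beats C, E, and A; loses to B and D → score 3.
A: beats B and E; loses to C, F, and D → score 2.
D: beats B, F, and A; loses to C and E → score 3.
C has the best pairwise record.

C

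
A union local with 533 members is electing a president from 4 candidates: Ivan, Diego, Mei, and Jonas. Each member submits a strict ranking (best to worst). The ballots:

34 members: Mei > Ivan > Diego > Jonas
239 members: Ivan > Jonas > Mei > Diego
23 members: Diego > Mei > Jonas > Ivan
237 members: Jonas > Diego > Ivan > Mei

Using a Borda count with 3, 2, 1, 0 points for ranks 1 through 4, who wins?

Ivan: 34·2 + 239·3 + 23·0 + 237·1 = 1022
Diego: 34·1 + 239·0 + 23·3 + 237·2 = 577
Mei: 34·3 + 239·1 + 23·2 + 237·0 = 387
Jonas: 34·0 + 239·2 + 23·1 + 237·3 = 1212
Jonas has the highest Borda score (1212).

Jonas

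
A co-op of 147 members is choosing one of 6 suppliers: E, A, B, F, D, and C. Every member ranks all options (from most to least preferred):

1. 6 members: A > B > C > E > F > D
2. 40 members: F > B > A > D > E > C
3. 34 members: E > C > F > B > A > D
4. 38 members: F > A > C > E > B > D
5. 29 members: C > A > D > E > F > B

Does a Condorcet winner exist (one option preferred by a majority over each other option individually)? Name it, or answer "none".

F vs E: 78–69 for F.
F vs A: 112–35 for F.
F vs B: 141–6 for F.
F vs D: 118–29 for F.
F vs C: 78–69 for F.
F beats every other option head-to-head.

F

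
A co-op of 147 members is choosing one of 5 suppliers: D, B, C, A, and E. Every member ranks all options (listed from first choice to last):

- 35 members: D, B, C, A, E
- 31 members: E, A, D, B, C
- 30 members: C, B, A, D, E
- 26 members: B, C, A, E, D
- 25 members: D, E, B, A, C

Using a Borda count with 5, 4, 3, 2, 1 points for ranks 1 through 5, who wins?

D: 35·5 + 31·3 + 30·2 + 26·1 + 25·5 = 479
B: 35·4 + 31·2 + 30·4 + 26·5 + 25·3 = 527
C: 35·3 + 31·1 + 30·5 + 26·4 + 25·1 = 415
A: 35·2 + 31·4 + 30·3 + 26·3 + 25·2 = 412
E: 35·1 + 31·5 + 30·1 + 26·2 + 25·4 = 372
B has the highest Borda score (527).

B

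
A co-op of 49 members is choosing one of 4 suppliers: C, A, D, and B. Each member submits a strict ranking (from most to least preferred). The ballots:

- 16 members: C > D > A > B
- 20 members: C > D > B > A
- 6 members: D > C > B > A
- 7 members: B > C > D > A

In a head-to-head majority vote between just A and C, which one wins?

Voters preferring A to C: 0; preferring C to A: 49.
C wins the head-to-head.

C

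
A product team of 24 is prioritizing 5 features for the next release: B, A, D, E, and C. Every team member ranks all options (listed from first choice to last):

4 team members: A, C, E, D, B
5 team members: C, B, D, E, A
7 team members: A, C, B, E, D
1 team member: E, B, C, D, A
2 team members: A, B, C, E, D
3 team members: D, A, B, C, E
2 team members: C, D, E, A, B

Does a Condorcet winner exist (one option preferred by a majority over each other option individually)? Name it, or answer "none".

A vs B: 18–6 for A.
A vs D: 13–11 for A.
A vs E: 16–8 for A.
A vs C: 16–8 for A.
A beats every other option head-to-head.

A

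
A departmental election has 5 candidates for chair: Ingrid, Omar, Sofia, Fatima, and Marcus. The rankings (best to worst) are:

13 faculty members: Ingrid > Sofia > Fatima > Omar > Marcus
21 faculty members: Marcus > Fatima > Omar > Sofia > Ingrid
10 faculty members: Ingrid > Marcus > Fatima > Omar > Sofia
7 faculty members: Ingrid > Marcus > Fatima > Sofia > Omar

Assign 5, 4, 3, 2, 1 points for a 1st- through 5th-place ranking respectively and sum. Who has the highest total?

Marcus

Ingrid: 13·5 + 21·1 + 10·5 + 7·5 = 171
Omar: 13·2 + 21·3 + 10·2 + 7·1 = 116
Sofia: 13·4 + 21·2 + 10·1 + 7·2 = 118
Fatima: 13·3 + 21·4 + 10·3 + 7·3 = 174
Marcus: 13·1 + 21·5 + 10·4 + 7·4 = 186
Marcus has the highest Borda score (186).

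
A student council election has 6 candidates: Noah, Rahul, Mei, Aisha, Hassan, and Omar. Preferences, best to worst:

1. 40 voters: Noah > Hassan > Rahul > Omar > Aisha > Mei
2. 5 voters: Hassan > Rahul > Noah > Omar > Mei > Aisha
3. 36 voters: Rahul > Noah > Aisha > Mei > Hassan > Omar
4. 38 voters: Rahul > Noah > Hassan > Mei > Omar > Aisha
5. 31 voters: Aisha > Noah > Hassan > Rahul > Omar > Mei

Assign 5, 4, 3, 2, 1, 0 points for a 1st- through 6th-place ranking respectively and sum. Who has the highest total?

Noah

Noah: 40·5 + 5·3 + 36·4 + 38·4 + 31·4 = 635
Rahul: 40·3 + 5·4 + 36·5 + 38·5 + 31·2 = 572
Mei: 40·0 + 5·1 + 36·2 + 38·2 + 31·0 = 153
Aisha: 40·1 + 5·0 + 36·3 + 38·0 + 31·5 = 303
Hassan: 40·4 + 5·5 + 36·1 + 38·3 + 31·3 = 428
Omar: 40·2 + 5·2 + 36·0 + 38·1 + 31·1 = 159
Noah has the highest Borda score (635).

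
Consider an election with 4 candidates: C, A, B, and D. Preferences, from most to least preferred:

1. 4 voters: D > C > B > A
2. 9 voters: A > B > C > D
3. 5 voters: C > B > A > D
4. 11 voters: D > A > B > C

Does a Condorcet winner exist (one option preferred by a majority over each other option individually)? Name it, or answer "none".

D vs C: 15–14 for D.
D vs A: 15–14 for D.
D vs B: 15–14 for D.
D beats every other option head-to-head.

D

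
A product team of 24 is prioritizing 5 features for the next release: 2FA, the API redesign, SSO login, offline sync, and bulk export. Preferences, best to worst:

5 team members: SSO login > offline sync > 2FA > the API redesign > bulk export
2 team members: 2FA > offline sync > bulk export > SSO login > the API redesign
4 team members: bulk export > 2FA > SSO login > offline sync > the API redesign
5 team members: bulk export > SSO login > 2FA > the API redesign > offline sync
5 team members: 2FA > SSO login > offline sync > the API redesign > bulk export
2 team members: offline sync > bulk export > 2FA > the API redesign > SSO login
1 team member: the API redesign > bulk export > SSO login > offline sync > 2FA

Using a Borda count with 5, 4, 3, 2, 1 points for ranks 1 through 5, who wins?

2FA: 5·3 + 2·5 + 4·4 + 5·3 + 5·5 + 2·3 + 1·1 = 88
the API redesign: 5·2 + 2·1 + 4·1 + 5·2 + 5·2 + 2·2 + 1·5 = 45
SSO login: 5·5 + 2·2 + 4·3 + 5·4 + 5·4 + 2·1 + 1·3 = 86
offline sync: 5·4 + 2·4 + 4·2 + 5·1 + 5·3 + 2·5 + 1·2 = 68
bulk export: 5·1 + 2·3 + 4·5 + 5·5 + 5·1 + 2·4 + 1·4 = 73
2FA has the highest Borda score (88).

2FA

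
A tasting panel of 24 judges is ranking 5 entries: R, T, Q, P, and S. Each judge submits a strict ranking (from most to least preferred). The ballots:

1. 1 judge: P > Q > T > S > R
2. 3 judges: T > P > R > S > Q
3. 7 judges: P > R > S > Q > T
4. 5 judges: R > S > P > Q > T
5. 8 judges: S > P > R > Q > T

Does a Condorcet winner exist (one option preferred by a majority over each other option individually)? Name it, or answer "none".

none

Checking pairwise contests:
P beats R 19–5.
R beats T 20–4.
R beats Q 23–1.
S beats P 13–11.
R beats S 15–9.
Every option loses at least one head-to-head, so there is no Condorcet winner.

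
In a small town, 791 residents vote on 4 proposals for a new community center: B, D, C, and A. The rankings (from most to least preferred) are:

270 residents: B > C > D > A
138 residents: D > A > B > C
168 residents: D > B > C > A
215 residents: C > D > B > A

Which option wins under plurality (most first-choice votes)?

First-place votes: B 270, D 306, C 215, A 0.
D has the most first-place votes.

D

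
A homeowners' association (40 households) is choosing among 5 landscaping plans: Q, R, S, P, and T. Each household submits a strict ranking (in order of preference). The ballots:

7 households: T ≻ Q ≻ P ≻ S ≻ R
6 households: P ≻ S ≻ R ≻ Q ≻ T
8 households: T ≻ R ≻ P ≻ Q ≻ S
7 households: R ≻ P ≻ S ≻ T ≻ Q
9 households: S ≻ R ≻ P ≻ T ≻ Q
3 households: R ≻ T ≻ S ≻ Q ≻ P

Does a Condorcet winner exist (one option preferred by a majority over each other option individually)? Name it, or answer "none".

Checking pairwise contests:
R beats Q 33–7.
S beats R 22–18.
P beats S 28–12.
R beats P 27–13.
R beats T 25–15.
Every option loses at least one head-to-head, so there is no Condorcet winner.

none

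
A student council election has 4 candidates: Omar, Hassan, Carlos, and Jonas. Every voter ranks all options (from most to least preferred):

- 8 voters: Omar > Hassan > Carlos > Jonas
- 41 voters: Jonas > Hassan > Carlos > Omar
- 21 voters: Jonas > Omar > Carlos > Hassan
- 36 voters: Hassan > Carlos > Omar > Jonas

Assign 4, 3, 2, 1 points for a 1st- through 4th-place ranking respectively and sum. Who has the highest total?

Hassan

Omar: 8·4 + 41·1 + 21·3 + 36·2 = 208
Hassan: 8·3 + 41·3 + 21·1 + 36·4 = 312
Carlos: 8·2 + 41·2 + 21·2 + 36·3 = 248
Jonas: 8·1 + 41·4 + 21·4 + 36·1 = 292
Hassan has the highest Borda score (312).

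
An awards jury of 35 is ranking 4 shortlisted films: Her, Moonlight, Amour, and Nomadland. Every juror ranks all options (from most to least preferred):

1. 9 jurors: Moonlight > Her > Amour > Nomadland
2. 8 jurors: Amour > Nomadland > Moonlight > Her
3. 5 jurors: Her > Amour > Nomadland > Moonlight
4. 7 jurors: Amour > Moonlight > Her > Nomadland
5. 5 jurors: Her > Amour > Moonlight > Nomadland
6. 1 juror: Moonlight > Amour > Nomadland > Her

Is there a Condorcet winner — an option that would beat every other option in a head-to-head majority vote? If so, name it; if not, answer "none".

none

Checking pairwise contests:
Moonlight beats Her 25–10.
Amour beats Moonlight 25–10.
Her beats Amour 19–16.
Her beats Nomadland 26–9.
Every option loses at least one head-to-head, so there is no Condorcet winner.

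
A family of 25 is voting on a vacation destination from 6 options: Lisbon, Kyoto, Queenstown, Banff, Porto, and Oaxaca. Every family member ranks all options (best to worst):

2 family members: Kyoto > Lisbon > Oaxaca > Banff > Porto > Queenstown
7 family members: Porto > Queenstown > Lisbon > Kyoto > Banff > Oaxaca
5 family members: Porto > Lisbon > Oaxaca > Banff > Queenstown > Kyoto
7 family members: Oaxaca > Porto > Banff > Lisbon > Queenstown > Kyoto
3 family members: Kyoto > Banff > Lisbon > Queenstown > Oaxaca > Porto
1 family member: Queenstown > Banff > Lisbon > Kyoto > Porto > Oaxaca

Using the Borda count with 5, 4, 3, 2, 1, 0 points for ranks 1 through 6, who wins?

Porto

Lisbon: 2·4 + 7·3 + 5·4 + 7·2 + 3·3 + 1·3 = 75
Kyoto: 2·5 + 7·2 + 5·0 + 7·0 + 3·5 + 1·2 = 41
Queenstown: 2·0 + 7·4 + 5·1 + 7·1 + 3·2 + 1·5 = 51
Banff: 2·2 + 7·1 + 5·2 + 7·3 + 3·4 + 1·4 = 58
Porto: 2·1 + 7·5 + 5·5 + 7·4 + 3·0 + 1·1 = 91
Oaxaca: 2·3 + 7·0 + 5·3 + 7·5 + 3·1 + 1·0 = 59
Porto has the highest Borda score (91).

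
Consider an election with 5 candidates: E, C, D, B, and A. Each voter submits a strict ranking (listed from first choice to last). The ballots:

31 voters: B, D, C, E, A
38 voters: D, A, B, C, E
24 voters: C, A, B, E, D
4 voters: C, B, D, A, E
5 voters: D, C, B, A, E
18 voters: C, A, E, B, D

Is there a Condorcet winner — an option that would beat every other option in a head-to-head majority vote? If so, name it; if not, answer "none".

none

Checking pairwise contests:
C beats E 120–0.
D beats C 74–46.
B beats D 77–43.
A beats B 80–40.
C beats A 82–38.
Every option loses at least one head-to-head, so there is no Condorcet winner.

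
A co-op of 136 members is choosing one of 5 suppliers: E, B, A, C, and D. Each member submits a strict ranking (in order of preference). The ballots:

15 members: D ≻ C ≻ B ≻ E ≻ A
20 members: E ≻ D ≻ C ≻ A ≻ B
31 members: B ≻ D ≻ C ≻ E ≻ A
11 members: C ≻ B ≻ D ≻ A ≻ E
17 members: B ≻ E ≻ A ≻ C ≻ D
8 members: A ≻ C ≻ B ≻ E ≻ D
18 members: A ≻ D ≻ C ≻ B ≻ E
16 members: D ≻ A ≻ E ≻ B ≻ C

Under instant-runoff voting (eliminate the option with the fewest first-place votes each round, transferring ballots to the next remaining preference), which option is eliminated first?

C

Round 1: E 20, B 48, A 26, C 11, D 31. Eliminate C.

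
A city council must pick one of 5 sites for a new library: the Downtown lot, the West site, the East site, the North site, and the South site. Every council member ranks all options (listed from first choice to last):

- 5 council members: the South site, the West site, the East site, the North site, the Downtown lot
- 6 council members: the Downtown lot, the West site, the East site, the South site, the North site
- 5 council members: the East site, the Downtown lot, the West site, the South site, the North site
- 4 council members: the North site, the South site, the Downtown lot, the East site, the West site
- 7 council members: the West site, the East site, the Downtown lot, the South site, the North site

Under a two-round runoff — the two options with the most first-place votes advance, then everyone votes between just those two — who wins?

Round 1 first-place votes: the Downtown lot 6, the West site 7, the East site 5, the North site 4, the South site 5.
the West site and the Downtown lot advance.
Runoff: the West site is preferred to the Downtown lot by 12 voters; the Downtown lot by 15.
the Downtown lot wins the runoff.

the Downtown lot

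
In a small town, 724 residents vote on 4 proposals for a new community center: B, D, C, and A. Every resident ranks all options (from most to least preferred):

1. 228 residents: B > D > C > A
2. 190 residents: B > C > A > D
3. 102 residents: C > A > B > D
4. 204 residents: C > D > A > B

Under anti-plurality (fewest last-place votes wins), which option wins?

Last-place votes: B 204, D 292, C 0, A 228.
C is ranked last by the fewest voters, so C wins.

C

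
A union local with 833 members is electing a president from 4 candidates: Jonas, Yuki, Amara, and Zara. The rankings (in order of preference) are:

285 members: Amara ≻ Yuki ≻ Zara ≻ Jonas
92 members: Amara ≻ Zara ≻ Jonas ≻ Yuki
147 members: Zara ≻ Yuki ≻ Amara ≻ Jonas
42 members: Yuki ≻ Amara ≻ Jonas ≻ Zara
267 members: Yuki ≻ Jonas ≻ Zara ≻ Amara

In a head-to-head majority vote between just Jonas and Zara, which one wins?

Voters preferring Jonas to Zara: 309; preferring Zara to Jonas: 524.
Zara wins the head-to-head.

Zara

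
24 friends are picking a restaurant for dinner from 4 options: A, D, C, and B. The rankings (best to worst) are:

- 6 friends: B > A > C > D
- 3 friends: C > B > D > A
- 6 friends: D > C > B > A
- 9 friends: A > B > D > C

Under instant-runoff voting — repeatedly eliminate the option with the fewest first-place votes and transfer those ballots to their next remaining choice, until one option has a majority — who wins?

B

Round 1: A 9, D 6, C 3, B 6. Eliminate C.
Round 2: A 9, D 6, B 9. Eliminate D.
Round 3: A 9, B 15. B has a majority.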